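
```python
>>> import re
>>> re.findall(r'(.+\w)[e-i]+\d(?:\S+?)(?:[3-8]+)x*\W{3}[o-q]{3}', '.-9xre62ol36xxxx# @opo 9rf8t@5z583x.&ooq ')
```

['.-9xr']

The pattern matches one or more of any character, then a word character (captured); then one or more of a character in [e-i], then a digit; then one or more of a non-whitespace character (lazy) (non-capturing group); then one or more of a character in [3-8] (non-capturing group); then zero or more of the literal 'x', then exactly 3 of a non-word character, then exactly 3 of a character in [o-q].
Scanning left to right: at [0:22] match '.-9xre62ol36xxxx# @opo', group 1 = '.-9xr'.
One capturing group, so `findall` returns just the captured substring from the one match — 1 in all.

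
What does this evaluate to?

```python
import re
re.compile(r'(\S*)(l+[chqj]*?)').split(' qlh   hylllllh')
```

[' ', 'q', 'l', 'h   ', 'hyllll', 'l', 'h']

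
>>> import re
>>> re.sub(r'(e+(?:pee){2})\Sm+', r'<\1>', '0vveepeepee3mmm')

'0vv<eepeepee>'

This matches one or more of the literal 'e', then the literal 'pee' repeated 2 times (captured); then a non-whitespace character, then one or more of the literal 'm'.
Matches: at [3:15] → 'eepeepee3mmm'.
`\1` in the replacement pulls in group 1's text for each match.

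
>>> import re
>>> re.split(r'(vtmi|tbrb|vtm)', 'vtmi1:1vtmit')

Branches in `(...|...)` are attempted left-to-right; the first branch that allows the whole pattern to succeed is taken.
Because the pattern has a capturing group, `split` also inserts each captured text between the pieces.

['', 'vtmi', '1:1', 'vtmi', 't']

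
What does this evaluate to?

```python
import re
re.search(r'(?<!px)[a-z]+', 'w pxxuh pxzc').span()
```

(0, 1)

Because the assertion is negative and zero-width, positions next to the forbidden text are skipped.
The match spans [0:1] → 'w'.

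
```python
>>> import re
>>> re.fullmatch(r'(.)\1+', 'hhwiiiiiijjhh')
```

None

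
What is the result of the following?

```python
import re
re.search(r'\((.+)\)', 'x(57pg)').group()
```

The match spans [1:7] → '(57pg)'.

'(57pg)'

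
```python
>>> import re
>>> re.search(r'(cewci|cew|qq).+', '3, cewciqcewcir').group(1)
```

The match spans [3:15] → 'cewciqcewcir'.
Captured: group 1 = 'cewci'.

'cewci'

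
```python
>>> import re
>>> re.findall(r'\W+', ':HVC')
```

[':']

This matches one or more of a non-word character.
Matches: at [0:1] → ':'.
No capturing groups, so `findall` returns the 1 full match string.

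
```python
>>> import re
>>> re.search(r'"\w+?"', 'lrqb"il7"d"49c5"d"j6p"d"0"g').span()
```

Unlike `match`, `search` isn't anchored — it looks for the pattern anywhere in the string.
The match spans [4:9] → '"il7"'.

(4, 9)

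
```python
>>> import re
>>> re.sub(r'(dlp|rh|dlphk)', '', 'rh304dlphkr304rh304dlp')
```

'304hkr304304'

Alternation isn't longest-match — the leftmost alternative that fits at this position is chosen.
Each match is replaced by ''.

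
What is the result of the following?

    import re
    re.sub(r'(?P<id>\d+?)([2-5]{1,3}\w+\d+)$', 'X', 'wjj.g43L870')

'wjj.gX'

Pattern: one or more of a digit (lazy) (captured as 'id'); then 1 to 3 of a character in [2-5], then one or more of a word character, then one or more of a digit (captured); then anchored at the end.
Matches: at [5:11] → '43L870'.
`sub` substitutes 'X' at each match site.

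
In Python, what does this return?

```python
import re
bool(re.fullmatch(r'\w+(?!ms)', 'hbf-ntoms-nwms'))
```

A negative assertion filters positions out without eating any characters.
`fullmatch` succeeds only if the pattern covers the string from start to end.
Here the pattern can't cover the whole string, so the call returns None, and `bool(None)` is False.

False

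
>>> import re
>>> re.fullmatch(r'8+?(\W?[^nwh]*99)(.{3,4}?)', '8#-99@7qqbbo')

None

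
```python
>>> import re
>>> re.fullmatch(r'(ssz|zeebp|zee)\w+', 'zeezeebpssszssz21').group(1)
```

'zee'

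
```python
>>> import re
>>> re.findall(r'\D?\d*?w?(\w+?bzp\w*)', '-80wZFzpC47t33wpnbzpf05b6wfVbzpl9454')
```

['80wZFzpC47t33wpnbzpf05b6wfVbzpl9454']

`findall` collects group 1 from the one match (1 total).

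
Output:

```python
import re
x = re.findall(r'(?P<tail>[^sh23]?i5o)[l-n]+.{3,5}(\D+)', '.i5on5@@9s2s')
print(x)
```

[('.i5o', 's')]

`findall` packs the 2 group values into a tuple for every match.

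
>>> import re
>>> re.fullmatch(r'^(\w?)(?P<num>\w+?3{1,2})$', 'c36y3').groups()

The match spans [0:5] → 'c36y3'.
Captured: group 1 = 'c', group 2 = '36y3'.

('c', '36y3')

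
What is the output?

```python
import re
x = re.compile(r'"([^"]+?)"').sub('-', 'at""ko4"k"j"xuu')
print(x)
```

at"-k-xuu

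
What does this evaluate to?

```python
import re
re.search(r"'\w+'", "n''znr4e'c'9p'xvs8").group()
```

Unlike `match`, `search` isn't anchored — it looks for the pattern anywhere in the string.
The match spans [2:9] → "'znr4e'".

"'znr4e'"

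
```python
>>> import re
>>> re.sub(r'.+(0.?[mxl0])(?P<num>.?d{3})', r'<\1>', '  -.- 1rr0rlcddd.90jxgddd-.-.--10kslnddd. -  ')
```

'<0jx>-.-.--10kslnddd. -  '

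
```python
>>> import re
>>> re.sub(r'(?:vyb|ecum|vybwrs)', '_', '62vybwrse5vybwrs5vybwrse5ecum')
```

'62_wrse5_wrs5_wrse5_'

Alternation tries branches left to right and keeps the first one that lets the overall match succeed at that position.
Matches: at [2:5] → 'vyb'; at [10:13] → 'vyb'; at [17:20] → 'vyb'; at [25:29] → 'ecum'.
`sub` substitutes '_' at each match site.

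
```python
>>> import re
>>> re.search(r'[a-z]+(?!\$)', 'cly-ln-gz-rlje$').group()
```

The negative lookahead/lookbehind blocks any match where the forbidden context is present.
`search` walks the string left to right and returns the first match it finds.
The match spans [0:3] → 'cly'.

'cly'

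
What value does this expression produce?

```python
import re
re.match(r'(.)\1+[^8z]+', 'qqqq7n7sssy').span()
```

`re.match` won't scan ahead — the pattern has to work from the very first character.
The match spans [0:11] → 'qqqq7n7sssy'.

(0, 11)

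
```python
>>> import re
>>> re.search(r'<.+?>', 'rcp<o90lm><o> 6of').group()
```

'<o90lm>'

A non-greedy quantifier consumes as few characters as it can — just enough that the remainder of the pattern still matches from where it stops; whatever follows it matches normally.
The match spans [3:10] → '<o90lm>'.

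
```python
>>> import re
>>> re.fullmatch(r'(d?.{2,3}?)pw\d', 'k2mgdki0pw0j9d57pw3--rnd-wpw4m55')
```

None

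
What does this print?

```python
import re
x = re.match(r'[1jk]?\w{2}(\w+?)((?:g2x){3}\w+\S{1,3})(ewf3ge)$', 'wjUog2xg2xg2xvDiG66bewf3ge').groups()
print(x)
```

('Uo', 'g2xg2xg2xvDiG66b', 'ewf3ge')

The match spans [0:26] → 'wjUog2xg2xg2xvDiG66bewf3ge'.
Captured: group 1 = 'Uo', group 2 = 'g2xg2xg2xvDiG66b', group 3 = 'ewf3ge'.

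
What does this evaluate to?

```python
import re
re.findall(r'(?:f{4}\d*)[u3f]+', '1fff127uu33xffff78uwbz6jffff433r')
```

['ffff78u', 'ffff433']

No capturing groups, so `findall` returns the 2 full match strings.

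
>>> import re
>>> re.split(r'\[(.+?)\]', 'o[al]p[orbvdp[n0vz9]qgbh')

['o', 'al', 'p', 'orbvdp[n0vz9', 'qgbh']

The `?` after the quantifier makes it lazy — it takes as little as possible before letting the rest of the pattern try.
With a capturing group present, the delimiter's captured portion is kept in the result list.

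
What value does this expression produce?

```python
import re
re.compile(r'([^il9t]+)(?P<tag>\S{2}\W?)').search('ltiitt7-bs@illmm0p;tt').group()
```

'7-bs@il'

The match spans [6:13] → '7-bs@il'.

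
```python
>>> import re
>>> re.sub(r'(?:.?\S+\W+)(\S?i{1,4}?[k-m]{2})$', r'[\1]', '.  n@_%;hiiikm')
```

Pattern: optionally any character, then one or more of a non-whitespace character, then one or more of a non-word character (non-capturing group); then optionally a non-whitespace character, then 1 to 4 of a literal 'i' (lazy), then exactly 2 of a character in [k-m] (captured); then anchored at the end.
Matches: at [2:14] → ' n@_%;hiiikm'.
Each match is replaced using the text its own group 1 captured.

'. [hiiikm]'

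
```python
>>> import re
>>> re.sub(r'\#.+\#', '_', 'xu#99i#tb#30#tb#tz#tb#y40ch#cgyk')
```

'xu_cgyk'

Every occurrence is swapped for '_'.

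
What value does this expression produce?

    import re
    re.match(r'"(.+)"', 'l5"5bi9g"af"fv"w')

`re.match` only tries the pattern at the start of the string.
Here position 0 doesn't satisfy it, so the call returns None.

None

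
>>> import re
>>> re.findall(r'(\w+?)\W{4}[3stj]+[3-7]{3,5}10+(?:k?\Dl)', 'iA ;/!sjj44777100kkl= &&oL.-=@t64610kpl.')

['iA', 'oL']

Because there's exactly one group, `findall` drops the full match and keeps group 1 from each hit.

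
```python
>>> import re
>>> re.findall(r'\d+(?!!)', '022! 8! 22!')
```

The negative lookahead/lookbehind blocks any match where the forbidden context is present.
Since nothing is captured, `findall` lists the 2 matched substrings directly.

['02', '2']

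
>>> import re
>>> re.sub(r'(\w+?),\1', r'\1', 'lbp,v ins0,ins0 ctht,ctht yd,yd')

'lbp,v ins0 ctht yd'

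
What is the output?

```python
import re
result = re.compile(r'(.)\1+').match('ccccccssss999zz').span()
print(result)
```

With `match`, the pattern is implicitly anchored at the beginning.
The match spans [0:6] → 'cccccc'.

(0, 6)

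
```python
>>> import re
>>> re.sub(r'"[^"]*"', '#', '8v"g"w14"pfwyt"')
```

'8v#w14#'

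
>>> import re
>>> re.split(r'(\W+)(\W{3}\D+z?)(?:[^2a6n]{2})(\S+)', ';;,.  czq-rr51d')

['', ';;,', '.  czq-rr', 'd', '']

The pattern matches one or more of a non-word character (captured); then exactly 3 of a non-word character, then one or more of a non-digit, then optionally the literal 'z' (captured); then exactly 2 of any character except [2a6n] (non-capturing group); then one or more of a non-whitespace character (captured).
Matches to split on: at [0:15] → ';;,.  czq-rr51d'.
With a capturing group present, the delimiter's captured portion is kept in the result list.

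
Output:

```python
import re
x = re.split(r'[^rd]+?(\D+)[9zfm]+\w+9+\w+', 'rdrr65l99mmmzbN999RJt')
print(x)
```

['rdrr', 'l', '']

A `+?`/`*?`/`{m,n}?` starts at its minimum and grows only as far as needed for what follows to match.
With a capturing group present, the delimiter's captured portion is kept in the result list.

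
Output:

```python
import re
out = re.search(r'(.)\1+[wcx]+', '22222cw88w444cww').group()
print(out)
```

22222cw

The backreference `\1` re-matches whatever the first group consumed, character for character.
The match spans [0:7] → '22222cw'.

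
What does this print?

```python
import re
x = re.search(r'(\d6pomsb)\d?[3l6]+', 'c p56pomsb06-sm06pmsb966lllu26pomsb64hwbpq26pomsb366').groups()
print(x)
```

This matches a digit, then the literal '6po', then the literal 'msb' (captured); then optionally a digit; then one or more of one of [3l6].
`re.search` scans for the first position where the pattern succeeds.
The match spans [3:12] → '56pomsb06'.
Captured: group 1 = '56pomsb'.

('56pomsb',)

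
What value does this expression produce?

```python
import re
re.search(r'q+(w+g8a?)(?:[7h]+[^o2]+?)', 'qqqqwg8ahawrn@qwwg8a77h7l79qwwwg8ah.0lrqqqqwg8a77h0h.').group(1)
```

'wg8a'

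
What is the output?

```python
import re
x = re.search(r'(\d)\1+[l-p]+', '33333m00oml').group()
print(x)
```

33333m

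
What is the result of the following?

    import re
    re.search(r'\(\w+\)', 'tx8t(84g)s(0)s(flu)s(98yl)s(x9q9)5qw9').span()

The match spans [4:9] → '(84g)'.

(4, 9)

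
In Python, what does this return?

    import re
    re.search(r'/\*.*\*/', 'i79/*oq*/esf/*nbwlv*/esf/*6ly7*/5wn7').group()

The match spans [3:32] → '/*oq*/esf/*nbwlv*/esf/*6ly7*/'.

'/*oq*/esf/*nbwlv*/esf/*6ly7*/'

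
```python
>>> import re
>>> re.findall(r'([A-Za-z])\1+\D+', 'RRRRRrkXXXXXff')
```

['R']

After group 1 captures some text, `\1` only succeeds where that same text appears again.
Walking the string: at [0:14] match 'RRRRRrkXXXXXff', group 1 = 'R'.
`findall` collects group 1 from the one match (1 total).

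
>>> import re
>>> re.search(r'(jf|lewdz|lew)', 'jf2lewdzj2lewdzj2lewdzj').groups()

('jf',)

The match spans [0:2] → 'jf'.
Captured: group 1 = 'jf'.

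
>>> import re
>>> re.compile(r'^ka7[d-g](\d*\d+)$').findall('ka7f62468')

['62468']

This matches anchored at the start of the string; then the literal 'ka7', then a character in [d-g]; then zero or more of a digit, then one or more of a digit (captured); then anchored at the end.
Because there's exactly one group, `findall` drops the full match and keeps group 1 from the one hit.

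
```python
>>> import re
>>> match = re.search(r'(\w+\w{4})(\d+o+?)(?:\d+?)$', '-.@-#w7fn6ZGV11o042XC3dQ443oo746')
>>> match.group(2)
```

'3oo'

The match spans [5:32] → 'w7fn6ZGV11o042XC3dQ443oo746'.
Captured: group 1 = 'w7fn6ZGV11o042XC3dQ44', group 2 = '3oo'.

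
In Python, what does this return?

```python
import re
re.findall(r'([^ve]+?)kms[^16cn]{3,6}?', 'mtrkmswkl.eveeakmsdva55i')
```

This matches one or more of any character except [ve] (lazy) (captured); then the literal 'kms', then 3 to 6 of any character except [16cn] (lazy).
One capturing group, so `findall` returns just the captured substring from each match — 2 in all.

['mtr', 'a']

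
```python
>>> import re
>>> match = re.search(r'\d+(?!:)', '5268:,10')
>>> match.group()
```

`(?!…)`/`(?<!…)` only lets a position through if the neighbouring text does NOT match; no characters are consumed.
`re.search` tries every starting position until one works.
The match spans [0:3] → '526'.

'526'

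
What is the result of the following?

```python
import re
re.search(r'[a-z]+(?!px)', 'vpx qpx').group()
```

'vpx'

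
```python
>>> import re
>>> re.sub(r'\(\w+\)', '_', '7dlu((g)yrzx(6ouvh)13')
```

'7dlu(_yrzx_13'

Matches: at [5:8] → '(g)'; at [12:19] → '(6ouvh)'.
Every occurrence is swapped for '_'.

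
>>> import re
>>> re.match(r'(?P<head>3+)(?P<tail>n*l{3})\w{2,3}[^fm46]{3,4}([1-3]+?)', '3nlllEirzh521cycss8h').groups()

The match spans [0:13] → '3nlllEirzh521'.
Captured: group 1 = '3', group 2 = 'nlll', group 3 = '1'.

('3', 'nlll', '1')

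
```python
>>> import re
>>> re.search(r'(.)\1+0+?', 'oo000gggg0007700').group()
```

After group 1 captures some text, `\1` only succeeds where that same text appears again.
`re.search` tries every starting position until one works.
The match spans [0:3] → 'oo0'.
Captured: group 1 = 'o'.

'oo0'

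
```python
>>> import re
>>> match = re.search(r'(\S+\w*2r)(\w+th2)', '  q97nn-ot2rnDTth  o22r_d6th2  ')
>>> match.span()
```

The match spans [19:29] → 'o22r_d6th2'.

(19, 29)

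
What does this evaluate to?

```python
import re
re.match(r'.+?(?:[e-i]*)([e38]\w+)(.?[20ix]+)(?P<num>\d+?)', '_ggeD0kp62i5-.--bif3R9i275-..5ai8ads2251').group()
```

This matches one or more of any character (lazy); then zero or more of a character in [e-i] (non-capturing group); then one of [e38], then one or more of a word character (captured); then optionally any character, then one or more of one of [20ix] (captured); then one or more of a digit (lazy) (captured as 'num').
With the lazy modifier that quantifier settles for the fewest repetitions that let the rest of the pattern succeed (the atoms after it are unaffected and can still be greedy).
`match` is anchored at position 0; if the pattern doesn't fit there, it returns None.
The match spans [0:12] → '_ggeD0kp62i5'.
Captured: group 1 = 'eD0kp62', group 2 = 'i', group 3 = '5'.

'_ggeD0kp62i5'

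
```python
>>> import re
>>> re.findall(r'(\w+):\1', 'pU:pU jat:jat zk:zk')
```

The backreference `\1` re-matches whatever the first group consumed, character for character.
Matches: at [0:5] match 'pU:pU', group 1 = 'pU'; at [6:13] match 'jat:jat', group 1 = 'jat'; at [14:19] match 'zk:zk', group 1 = 'zk'.
One capturing group, so `findall` returns just the captured substring from each match — 3 in all.

['pU', 'jat', 'zk']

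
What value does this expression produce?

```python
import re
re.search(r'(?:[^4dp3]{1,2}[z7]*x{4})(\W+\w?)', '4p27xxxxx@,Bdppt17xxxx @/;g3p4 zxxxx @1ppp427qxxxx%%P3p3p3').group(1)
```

The match spans [3:12] → '7xxxxx@,B'.
Captured: group 1 = '@,B'.

'@,B'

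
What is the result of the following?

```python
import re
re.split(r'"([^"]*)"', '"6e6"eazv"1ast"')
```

['', '6e6', 'eazv', '1ast', '']

With a capturing group present, the delimiter's captured portion is kept in the result list.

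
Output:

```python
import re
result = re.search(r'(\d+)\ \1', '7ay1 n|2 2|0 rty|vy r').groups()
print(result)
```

The match spans [7:10] → '2 2'.
Captured: group 1 = '2'.

('2',)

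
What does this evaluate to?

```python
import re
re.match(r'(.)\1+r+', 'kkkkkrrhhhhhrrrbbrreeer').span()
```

(0, 7)

`\1` has to match the exact text group 1 already captured.
`re.match` only tries the pattern at the start of the string.
The match spans [0:7] → 'kkkkkrr'.
Captured: group 1 = 'k'.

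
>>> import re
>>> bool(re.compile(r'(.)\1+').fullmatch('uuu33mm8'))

False

`re.fullmatch` is like wrapping the pattern in `^…$` (in single-line mode).
Here the pattern can't cover the whole string, so the call returns None, and `bool(None)` is False.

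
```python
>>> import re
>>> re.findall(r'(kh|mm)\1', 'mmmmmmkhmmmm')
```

`\1` is not a pattern — it's the concrete string captured by group 1, re-applied verbatim.
Walking the string: at [0:4] match 'mmmm', group 1 = 'mm'; at [8:12] match 'mmmm', group 1 = 'mm'.
Because there's exactly one group, `findall` drops the full match and keeps group 1 from each hit.

['mm', 'mm']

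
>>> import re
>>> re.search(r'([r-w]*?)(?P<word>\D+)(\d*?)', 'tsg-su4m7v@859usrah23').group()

'tsg-su'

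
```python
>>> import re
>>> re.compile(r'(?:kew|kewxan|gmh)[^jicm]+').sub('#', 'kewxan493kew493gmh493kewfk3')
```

'#mh493#'

Every occurrence is swapped for '#'.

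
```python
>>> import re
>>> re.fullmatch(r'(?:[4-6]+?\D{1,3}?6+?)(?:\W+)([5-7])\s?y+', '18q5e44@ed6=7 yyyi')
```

`re.fullmatch` requires the pattern to consume the entire string.
Here there's no way to consume every character, so the call returns None.

None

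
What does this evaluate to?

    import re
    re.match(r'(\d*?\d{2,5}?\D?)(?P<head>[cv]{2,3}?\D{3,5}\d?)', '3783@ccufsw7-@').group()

'3783@ccufsw7'

`re.match` only tries the pattern at the start of the string.
The match spans [0:12] → '3783@ccufsw7'.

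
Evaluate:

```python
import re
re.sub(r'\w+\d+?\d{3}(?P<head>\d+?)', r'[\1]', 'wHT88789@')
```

The pattern matches one or more of a word character, then one or more of a digit (lazy), then exactly 3 of a digit; then one or more of a digit (lazy) (captured as 'head').
Matches: at [0:8] → 'wHT88789'.
The replacement refers to a captured group, so each match is rewritten using its own captured text.

'[9]@'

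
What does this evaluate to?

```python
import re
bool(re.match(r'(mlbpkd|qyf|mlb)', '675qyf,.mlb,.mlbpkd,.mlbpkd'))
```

`re.match` only tries the pattern at the start of the string.
Here the string doesn't start with a match, so the call returns None, and `bool(None)` is False.

False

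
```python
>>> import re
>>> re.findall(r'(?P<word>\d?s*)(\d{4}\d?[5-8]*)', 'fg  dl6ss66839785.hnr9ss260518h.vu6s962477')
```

[('6ss', '66839785'), ('9ss', '260518'), ('6s', '962477')]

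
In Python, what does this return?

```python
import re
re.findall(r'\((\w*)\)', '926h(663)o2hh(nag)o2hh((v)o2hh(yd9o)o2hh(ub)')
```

Matches: at [4:9] match '(663)', group 1 = '663'; at [13:18] match '(nag)', group 1 = 'nag'; at [23:26] match '(v)', group 1 = 'v'; at [30:36] match '(yd9o)', group 1 = 'yd9o'; at [40:44] match '(ub)', group 1 = 'ub'.
Because there's exactly one group, `findall` drops the full match and keeps group 1 from each hit.

['663', 'nag', 'v', 'yd9o', 'ub']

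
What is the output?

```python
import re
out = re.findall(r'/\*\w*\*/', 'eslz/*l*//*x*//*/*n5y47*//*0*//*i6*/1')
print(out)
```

['/*l*/', '/*x*/', '/*n5y47*/', '/*0*/', '/*i6*/']

Matches: at [4:9] → '/*l*/'; at [9:14] → '/*x*/'; at [16:25] → '/*n5y47*/'; at [25:30] → '/*0*/'; at [30:36] → '/*i6*/'.
No capturing groups, so `findall` returns the 5 full match strings.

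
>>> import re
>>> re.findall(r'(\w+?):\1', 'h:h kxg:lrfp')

The backreference `\1` re-matches whatever the first group consumed, character for character.
Matches: at [0:3] match 'h:h', group 1 = 'h'.
With a single group, `findall` returns only what that group captured — 1 item.

['h']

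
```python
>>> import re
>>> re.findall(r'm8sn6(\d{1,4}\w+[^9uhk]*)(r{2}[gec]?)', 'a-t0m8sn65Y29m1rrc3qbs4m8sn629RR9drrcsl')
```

Multiple groups make `findall` return tuples — one 2-tuple for the one match.

[('5Y29m1rrc3qbs4m8sn629RR9d', 'rrc')]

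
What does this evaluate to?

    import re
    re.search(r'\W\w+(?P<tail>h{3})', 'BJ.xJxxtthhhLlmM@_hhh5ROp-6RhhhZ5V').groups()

The match spans [2:12] → '.xJxxtthhh'.
Captured: group 1 = 'hhh'.

('hhh',)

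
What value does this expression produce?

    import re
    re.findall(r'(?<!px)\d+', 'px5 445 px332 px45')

['445', '32', '5']

Because the assertion is negative and zero-width, positions next to the forbidden text are skipped.
Scanning left to right: at [4:7] → '445'; at [11:13] → '32'; at [17:18] → '5'.
`findall` yields the raw match text (3 of them) because the pattern has no groups.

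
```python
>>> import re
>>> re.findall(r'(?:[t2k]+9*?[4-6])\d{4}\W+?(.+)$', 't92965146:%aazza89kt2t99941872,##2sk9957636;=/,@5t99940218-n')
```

The pattern matches one or more of one of [t2k], then zero or more of the literal '9' (lazy), then a character in [4-6] (non-capturing group); then exactly 4 of a digit, then one or more of a non-word character (lazy); then one or more of any character (captured); then anchored at the end.
Scanning left to right: at [2:60] match '2965146:%aazza89kt2t99941872,##2sk9957636;=/,@5t99940218-n', group 1 = '%aazza89kt2t99941872,##2sk9957636;=/,@5t99940218-n'.
With a single group, `findall` returns only what that group captured — 1 item.

['%aazza89kt2t99941872,##2sk9957636;=/,@5t99940218-n']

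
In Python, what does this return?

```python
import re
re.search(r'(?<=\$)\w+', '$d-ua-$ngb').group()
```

'd'

Lookahead/lookbehind check context without consuming it, so the matched span excludes the asserted characters.
Unlike `match`, `search` isn't anchored — it looks for the pattern anywhere in the string.
The match spans [1:2] → 'd'.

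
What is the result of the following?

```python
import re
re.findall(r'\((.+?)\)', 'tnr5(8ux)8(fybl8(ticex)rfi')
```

['8ux', 'fybl8(ticex']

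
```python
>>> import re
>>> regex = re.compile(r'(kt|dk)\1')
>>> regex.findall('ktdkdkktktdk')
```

After group 1 captures some text, `\1` only succeeds where that same text appears again.
Matches: at [2:6] match 'dkdk', group 1 = 'dk'; at [6:10] match 'ktkt', group 1 = 'kt'.
One capturing group, so `findall` returns just the captured substring from each match — 2 in all.

['dk', 'kt']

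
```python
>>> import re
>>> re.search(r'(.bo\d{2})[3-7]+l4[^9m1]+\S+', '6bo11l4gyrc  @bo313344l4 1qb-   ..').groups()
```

('@bo31',)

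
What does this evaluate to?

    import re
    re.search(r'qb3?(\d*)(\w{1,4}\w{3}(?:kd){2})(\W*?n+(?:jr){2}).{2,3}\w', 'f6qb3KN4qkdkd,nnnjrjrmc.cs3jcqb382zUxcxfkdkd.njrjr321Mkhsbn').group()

The match spans [2:25] → 'qb3KN4qkdkd,nnnjrjrmc.c'.

'qb3KN4qkdkd,nnnjrjrmc.c'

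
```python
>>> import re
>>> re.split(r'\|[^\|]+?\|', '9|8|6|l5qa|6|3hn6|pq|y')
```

['9', '6', '6', 'pq|y']

The string is cut at each match, leaving 4 pieces.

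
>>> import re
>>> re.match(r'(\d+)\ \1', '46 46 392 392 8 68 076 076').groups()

After group 1 captures some text, `\1` only succeeds where that same text appears again.
`match` is anchored at position 0; if the pattern doesn't fit there, it returns None.
The match spans [0:5] → '46 46'.
Captured: group 1 = '46'.

('46',)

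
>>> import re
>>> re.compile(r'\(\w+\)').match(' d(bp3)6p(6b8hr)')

`match` is anchored at position 0; if the pattern doesn't fit there, it returns None.
Here position 0 doesn't satisfy it, so the call returns None.

None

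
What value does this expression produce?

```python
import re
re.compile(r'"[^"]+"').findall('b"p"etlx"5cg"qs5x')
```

Scanning left to right: at [1:4] → '"p"'; at [8:13] → '"5cg"'.
With no groups in the pattern, `findall` gives back each whole match — 2 here.

['"p"', '"5cg"']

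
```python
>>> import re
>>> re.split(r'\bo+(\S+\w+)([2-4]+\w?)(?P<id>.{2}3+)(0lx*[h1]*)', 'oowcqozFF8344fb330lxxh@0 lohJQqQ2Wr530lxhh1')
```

['', 'wcqozFF834', '4f', 'b33', '0lxxh', '@0 lohJQqQ2Wr530lxhh1']

The pattern matches a word boundary (`\b`, zero-width); then one or more of a literal 'o'; then one or more of a non-whitespace character, then one or more of a word character (captured); then one or more of a character in [2-4], then optionally a word character (captured); then exactly 2 of any character, then one or more of a literal '3' (captured as 'id'); then the literal '0l', then zero or more of the literal 'x', then zero or more of one of [h1] (captured).
With a capturing group present, the delimiter's captured portion is kept in the result list.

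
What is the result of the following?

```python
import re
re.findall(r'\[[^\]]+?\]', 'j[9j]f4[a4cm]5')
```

['[9j]', '[a4cm]']

Walking the string: at [1:5] → '[9j]'; at [7:13] → '[a4cm]'.
`findall` yields the raw match text (2 of them) because the pattern has no groups.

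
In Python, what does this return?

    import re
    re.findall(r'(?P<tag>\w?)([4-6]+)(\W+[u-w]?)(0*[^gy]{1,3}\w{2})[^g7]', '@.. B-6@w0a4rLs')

This matches optionally a word character (captured as 'tag'); then one or more of a character in [4-6] (captured); then one or more of a non-word character, then optionally a character in [u-w] (captured); then zero or more of a literal '0', then 1 to 3 of any character except [gy], then exactly 2 of a word character (captured); then any character except [g7].
Walking the string: at [6:15] match '6@w0a4rLs', groups = ('', '6', '@w', '0a4rL').
4 groups means the one result is a tuple of 4 captured strings — 1 here.

[('', '6', '@w', '0a4rL')]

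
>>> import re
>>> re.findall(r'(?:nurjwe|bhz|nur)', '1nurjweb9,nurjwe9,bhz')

['nurjwe', 'nurjwe', 'bhz']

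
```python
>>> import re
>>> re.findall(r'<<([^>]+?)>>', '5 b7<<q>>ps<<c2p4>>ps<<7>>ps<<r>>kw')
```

['q', 'c2p4', '7', 'r']

Walking the string: at [4:9] match '<<q>>', group 1 = 'q'; at [11:19] match '<<c2p4>>', group 1 = 'c2p4'; at [21:26] match '<<7>>', group 1 = '7'; at [28:33] match '<<r>>', group 1 = 'r'.
Because there's exactly one group, `findall` drops the full match and keeps group 1 from each hit.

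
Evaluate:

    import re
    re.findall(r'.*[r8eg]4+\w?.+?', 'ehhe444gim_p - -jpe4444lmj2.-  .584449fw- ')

['ehhe444gim_p - -jpe4444lmj2.-  .584449f']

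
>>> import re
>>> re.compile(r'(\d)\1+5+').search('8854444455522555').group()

`\1` is not a pattern — it's the concrete string captured by group 1, re-applied verbatim.
The match spans [0:3] → '885'.

'885'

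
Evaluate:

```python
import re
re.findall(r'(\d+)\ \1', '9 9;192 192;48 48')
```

`\1` has to match the exact text group 1 already captured.
Scanning left to right: at [0:3] match '9 9', group 1 = '9'; at [4:11] match '192 192', group 1 = '192'; at [12:17] match '48 48', group 1 = '48'.
One capturing group, so `findall` returns just the captured substring from each match — 3 in all.

['9', '192', '48']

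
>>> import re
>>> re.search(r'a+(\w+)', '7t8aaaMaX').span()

The pattern matches one or more of a literal 'a'; then one or more of a word character (captured).
Unlike `match`, `search` isn't anchored — it looks for the pattern anywhere in the string.
The match spans [3:9] → 'aaaMaX'.
Captured: group 1 = 'MaX'.

(3, 9)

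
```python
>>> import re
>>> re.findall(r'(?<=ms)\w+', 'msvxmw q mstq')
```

The `(?=…)`/`(?<=…)` assertion just peeks at neighbouring text; it doesn't advance the match position.
No capturing groups, so `findall` returns the 2 full match strings.

['vxmw', 'tq']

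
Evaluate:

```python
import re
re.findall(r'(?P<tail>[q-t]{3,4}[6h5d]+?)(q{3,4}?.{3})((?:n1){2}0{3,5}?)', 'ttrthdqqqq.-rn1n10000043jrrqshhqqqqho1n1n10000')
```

[('ttrthd', 'qqqq.-r', 'n1n1000'), ('rrqshh', 'qqqqho1', 'n1n1000')]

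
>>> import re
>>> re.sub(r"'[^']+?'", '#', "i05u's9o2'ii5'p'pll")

'i05u#ii5#pll'

Matches: at [4:10] → "'s9o2'"; at [13:16] → "'p'".
Each match is replaced by '#'.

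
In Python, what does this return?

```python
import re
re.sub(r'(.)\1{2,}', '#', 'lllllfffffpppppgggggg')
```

'####'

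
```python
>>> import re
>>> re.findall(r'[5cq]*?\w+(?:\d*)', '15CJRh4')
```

['15CJRh4']

The pattern matches zero or more of one of [5cq] (lazy), then one or more of a word character; then zero or more of a digit (non-capturing group).
Matches: at [0:7] → '15CJRh4'.
With no groups in the pattern, `findall` gives back each whole match — 1 here.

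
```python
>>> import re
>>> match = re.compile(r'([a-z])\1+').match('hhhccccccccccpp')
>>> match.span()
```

(0, 3)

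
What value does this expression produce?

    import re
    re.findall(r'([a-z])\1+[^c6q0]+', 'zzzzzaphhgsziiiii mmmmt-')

['z']

`\1` is not a pattern — it's the concrete string captured by group 1, re-applied verbatim.
Matches: at [0:24] match 'zzzzzaphhgsziiiii mmmmt-', group 1 = 'z'.
One capturing group, so `findall` returns just the captured substring from the one match — 1 in all.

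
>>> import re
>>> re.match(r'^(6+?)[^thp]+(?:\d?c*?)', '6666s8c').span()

The pattern matches anchored at the start of the string; then one or more of a literal '6' (lazy) (captured); then one or more of any character except [thp]; then optionally a digit, then zero or more of the literal 'c' (lazy) (non-capturing group).
`match` is anchored at position 0; if the pattern doesn't fit there, it returns None.
The match spans [0:7] → '6666s8c'.
Captured: group 1 = '6'.

(0, 7)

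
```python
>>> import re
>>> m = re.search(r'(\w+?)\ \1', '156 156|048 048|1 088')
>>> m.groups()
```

The backreference `\1` re-matches whatever the first group consumed, character for character.
`search` walks the string left to right and returns the first match it finds.
The match spans [0:7] → '156 156'.
Captured: group 1 = '156'.

('156',)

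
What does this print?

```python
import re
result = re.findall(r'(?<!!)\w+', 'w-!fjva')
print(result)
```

['w', 'jva']

`(?!…)`/`(?<!…)` only lets a position through if the neighbouring text does NOT match; no characters are consumed.
`findall` yields the raw match text (2 of them) because the pattern has no groups.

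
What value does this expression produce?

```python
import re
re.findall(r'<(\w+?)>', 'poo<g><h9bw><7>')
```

['g', 'h9bw', '7']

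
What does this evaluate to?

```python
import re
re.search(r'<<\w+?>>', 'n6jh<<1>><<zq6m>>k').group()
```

Unlike `match`, `search` isn't anchored — it looks for the pattern anywhere in the string.
The match spans [4:9] → '<<1>>'.

'<<1>>'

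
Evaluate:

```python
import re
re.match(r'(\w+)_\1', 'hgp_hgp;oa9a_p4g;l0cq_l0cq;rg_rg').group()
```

'hgp_hgp'

`\1` is not a pattern — it's the concrete string captured by group 1, re-applied verbatim.
`match` is anchored at position 0; if the pattern doesn't fit there, it returns None.
The match spans [0:7] → 'hgp_hgp'.
Captured: group 1 = 'hgp'.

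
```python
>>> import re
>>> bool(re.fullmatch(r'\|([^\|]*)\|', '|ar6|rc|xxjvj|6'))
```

False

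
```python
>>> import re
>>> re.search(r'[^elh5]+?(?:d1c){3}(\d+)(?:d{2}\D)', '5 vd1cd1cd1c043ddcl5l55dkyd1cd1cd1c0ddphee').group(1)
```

The pattern matches one or more of any character except [elh5] (lazy), then the literal 'd1c' repeated 3 times; then one or more of a digit (captured); then exactly 2 of the literal 'd', then a non-digit (non-capturing group).
Unlike `match`, `search` isn't anchored — it looks for the pattern anywhere in the string.
The match spans [1:18] → ' vd1cd1cd1c043ddc'.
Captured: group 1 = '043'.

'043'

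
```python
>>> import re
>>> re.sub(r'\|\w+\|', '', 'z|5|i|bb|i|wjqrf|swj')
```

Matches: at [1:4] → '|5|'; at [5:9] → '|bb|'; at [10:17] → '|wjqrf|'.
`sub` substitutes '' at each match site.

'ziiswj'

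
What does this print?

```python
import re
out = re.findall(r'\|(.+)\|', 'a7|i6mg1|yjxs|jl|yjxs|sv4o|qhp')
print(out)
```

['i6mg1|yjxs|jl|yjxs|sv4o']

Scanning left to right: at [2:27] match '|i6mg1|yjxs|jl|yjxs|sv4o|', group 1 = 'i6mg1|yjxs|jl|yjxs|sv4o'.
One capturing group, so `findall` returns just the captured substring from the one match — 1 in all.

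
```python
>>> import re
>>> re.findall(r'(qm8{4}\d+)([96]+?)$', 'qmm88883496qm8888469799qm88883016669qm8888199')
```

[('qm888819', '9')]

This matches the literal 'qm', then exactly 4 of a literal '8', then one or more of a digit (captured); then one or more of one of [96] (lazy) (captured); then anchored at the end.
Matches: at [36:45] match 'qm8888199', groups = ('qm888819', '9').
2 groups means the one result is a tuple of 2 captured strings — 1 here.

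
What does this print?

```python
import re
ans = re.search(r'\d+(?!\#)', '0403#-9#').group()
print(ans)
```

040

The negative lookaround is zero-width — it rules out positions where the adjacent text would match, without consuming anything.
`re.search` tries every starting position until one works.
The match spans [0:3] → '040'.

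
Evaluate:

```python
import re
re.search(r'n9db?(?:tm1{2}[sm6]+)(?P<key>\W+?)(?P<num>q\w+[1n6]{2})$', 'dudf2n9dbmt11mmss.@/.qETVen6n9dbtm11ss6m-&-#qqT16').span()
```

(28, 49)

The pattern matches the literal 'n9d', then optionally a literal 'b'; then the literal 'tm', then exactly 2 of a literal '1', then one or more of one of [sm6] (non-capturing group); then one or more of a non-word character (lazy) (captured as 'key'); then a literal 'q', then one or more of a word character, then exactly 2 of one of [1n6] (captured as 'num'); then anchored at the end.
Unlike `match`, `search` isn't anchored — it looks for the pattern anywhere in the string.
The match spans [28:49] → 'n9dbtm11ss6m-&-#qqT16'.
Captured: group 1 = '-&-#', group 2 = 'qqT16'.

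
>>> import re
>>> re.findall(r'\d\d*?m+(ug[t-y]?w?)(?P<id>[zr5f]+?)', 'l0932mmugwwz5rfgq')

[('ugww', 'z')]

A `+?`/`*?`/`{m,n}?` starts at its minimum and grows only as far as needed for what follows to match.
Multiple groups make `findall` return tuples — one 2-tuple for the one match.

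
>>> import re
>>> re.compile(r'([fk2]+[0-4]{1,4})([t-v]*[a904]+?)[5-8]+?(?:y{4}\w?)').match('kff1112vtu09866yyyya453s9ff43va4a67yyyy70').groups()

This matches one or more of one of [fk2], then 1 to 4 of a character in [0-4] (captured); then zero or more of a character in [t-v], then one or more of one of [a904] (lazy) (captured); then one or more of a character in [5-8] (lazy); then exactly 4 of a literal 'y', then optionally a word character (non-capturing group).
`re.match` only tries the pattern at the start of the string.
The match spans [0:20] → 'kff1112vtu09866yyyya'.
Captured: group 1 = 'kff1112', group 2 = 'vtu09'.

('kff1112', 'vtu09')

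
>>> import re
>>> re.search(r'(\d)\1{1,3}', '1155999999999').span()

A backreference is literal: `\1` must see the identical characters the first group matched.
`re.search` scans for the first position where the pattern succeeds.
The match spans [0:2] → '11'.
Captured: group 1 = '1'.

(0, 2)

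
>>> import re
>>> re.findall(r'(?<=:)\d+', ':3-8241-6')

Lookahead/lookbehind check context without consuming it, so the matched span excludes the asserted characters.
Matches: at [1:2] → '3'.
Since nothing is captured, `findall` lists the 1 matched substring directly.

['3']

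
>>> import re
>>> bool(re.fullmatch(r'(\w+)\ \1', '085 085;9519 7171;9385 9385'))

`\1` has to match the exact text group 1 already captured.
`re.fullmatch` is like wrapping the pattern in `^…$` (in single-line mode).
Here the string isn't matched end-to-end, so the call returns None, and `bool(None)` is False.

False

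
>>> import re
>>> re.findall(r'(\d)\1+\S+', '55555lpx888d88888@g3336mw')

['5']

The backreference `\1` re-matches whatever the first group consumed, character for character.
`findall` collects group 1 from the one match (1 total).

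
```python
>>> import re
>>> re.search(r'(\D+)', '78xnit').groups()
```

('xnit',)

Pattern: one or more of a non-digit (captured).
`re.search` scans for the first position where the pattern succeeds.
The match spans [2:6] → 'xnit'.
Captured: group 1 = 'xnit'.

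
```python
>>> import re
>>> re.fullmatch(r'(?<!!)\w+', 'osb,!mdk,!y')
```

The negative lookahead/lookbehind blocks any match where the forbidden context is present.
`fullmatch` succeeds only if the pattern covers the string from start to end.
Here the pattern can't cover the whole string, so the call returns None.

None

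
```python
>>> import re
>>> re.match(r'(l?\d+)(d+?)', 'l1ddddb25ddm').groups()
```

('l1', 'd')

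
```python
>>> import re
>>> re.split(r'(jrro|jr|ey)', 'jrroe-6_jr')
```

['', 'jrro', 'e-6_', 'jr', '']

The regex engine tests alternatives in the order written; an earlier branch that matches wins even if a later one would match more.
Matches to split on: at [0:4] → 'jrro'; at [8:10] → 'jr'.
Because the pattern has a capturing group, `split` also inserts each captured text between the pieces.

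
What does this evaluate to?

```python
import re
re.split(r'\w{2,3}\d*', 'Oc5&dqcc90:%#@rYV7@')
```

This matches 2 to 3 of a word character; then zero or more of a digit.
Matches to split on: at [0:3] → 'Oc5'; at [4:7] → 'dqc'; at [7:10] → 'c90'; at [14:18] → 'rYV7'.
Each match becomes a cut point; 5 segments remain.

['', '&', '', ':%#@', '@']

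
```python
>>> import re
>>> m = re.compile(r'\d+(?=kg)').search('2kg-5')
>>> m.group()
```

'2'

The `(?=…)`/`(?<=…)` assertion just peeks at neighbouring text; it doesn't advance the match position.
`re.search` scans for the first position where the pattern succeeds.
The match spans [0:1] → '2'.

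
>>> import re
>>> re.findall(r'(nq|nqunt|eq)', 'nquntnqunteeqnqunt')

The regex engine tests alternatives in the order written; an earlier branch that matches wins even if a later one would match more.
Scanning left to right: at [0:2] match 'nq', group 1 = 'nq'; at [5:7] match 'nq', group 1 = 'nq'; at [11:13] match 'eq', group 1 = 'eq'; at [13:15] match 'nq', group 1 = 'nq'.
One capturing group, so `findall` returns just the captured substring from each match — 4 in all.

['nq', 'nq', 'eq', 'nq']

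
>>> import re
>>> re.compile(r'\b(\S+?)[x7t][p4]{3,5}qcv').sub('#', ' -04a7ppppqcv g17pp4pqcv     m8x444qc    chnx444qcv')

The pattern matches a word boundary (`\b`, zero-width); then one or more of a non-whitespace character (lazy) (captured); then one of [x7t], then 3 to 5 of one of [p4], then the literal 'qcv'.
Matches: at [2:13] → '04a7ppppqcv'; at [14:24] → 'g17pp4pqcv'; at [41:51] → 'chnx444qcv'.
`sub` substitutes '#' at each match site.

' -# #     m8x444qc    #'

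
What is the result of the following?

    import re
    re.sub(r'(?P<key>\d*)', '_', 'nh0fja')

'_n_h__f_j_a_'

Pattern: zero or more of a digit (captured as 'key').
Matches: at [0:0] → ''; at [1:1] → ''; at [2:3] → '0'; at [3:3] → ''; at [4:4] → ''; ….
Every occurrence is swapped for '_'.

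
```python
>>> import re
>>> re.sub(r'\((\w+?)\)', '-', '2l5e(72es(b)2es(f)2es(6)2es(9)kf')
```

Each match is replaced by '-'.

'2l5e(72es-2es-2es-2es-kf'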